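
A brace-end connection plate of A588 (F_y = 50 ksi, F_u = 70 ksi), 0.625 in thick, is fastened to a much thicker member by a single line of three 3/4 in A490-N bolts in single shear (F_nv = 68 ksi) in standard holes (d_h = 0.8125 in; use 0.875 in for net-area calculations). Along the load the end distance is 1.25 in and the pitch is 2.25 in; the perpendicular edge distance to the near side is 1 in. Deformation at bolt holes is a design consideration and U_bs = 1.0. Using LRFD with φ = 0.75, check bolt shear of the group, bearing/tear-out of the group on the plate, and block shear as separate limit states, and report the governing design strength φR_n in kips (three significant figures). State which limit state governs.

Bolt shear: A_b = π·0.75²/4 = 0.4418 in²; R_n = 68 × 0.4418 × 3 × 1 = 90.12 kips → 0.75 × 90.12 = 67.6 kips.
Bearing: edge l_c = 0.8438, r_n = 44.3 kips; interior l_c = 1.438, r_n = 75.47 kips; R_n = 44.3 + 2·75.47 = 195.2 kips → 146 kips.
Block shear: A_gv = 3.594, A_nv = 2.227, A_nt = 0.3516 in²; R_n = min(0.6F_uA_nv, 0.6F_yA_gv) + U_bs·F_u·A_nt = 118.1 kips → 88.6 kips.
Bolt shear governs: 67.6 kips.

67.6 kips (bolt shear governs)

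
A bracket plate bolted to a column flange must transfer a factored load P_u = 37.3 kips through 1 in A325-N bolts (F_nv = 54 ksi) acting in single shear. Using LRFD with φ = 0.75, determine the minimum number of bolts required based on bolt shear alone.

2 bolts

A_b = π·1²/4 = 0.7854 in².
Per-bolt design strength φR_n = 0.75 × 54 × 0.7854 × 1 = 31.81 kips.
n ≥ 37.3 / 31.81 = 1.173 → use 2 bolts.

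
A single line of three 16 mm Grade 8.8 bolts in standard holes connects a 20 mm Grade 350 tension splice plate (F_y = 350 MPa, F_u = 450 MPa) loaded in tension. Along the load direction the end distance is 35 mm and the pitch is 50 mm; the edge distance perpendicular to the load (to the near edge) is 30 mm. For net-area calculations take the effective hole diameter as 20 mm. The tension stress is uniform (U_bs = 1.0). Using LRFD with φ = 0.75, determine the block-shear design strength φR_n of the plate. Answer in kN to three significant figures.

Shear plane L_v = 35 + 2·50 = 135 mm; A_gv = 135 × 20 = 2700 mm².
A_nv = (135 − 2.5·20) × 20 = 1700 mm².
A_nt = (30 − 0.5·20) × 20 = 400 mm².
0.6 F_u A_nv = 459 kN; 0.6 F_y A_gv = 567 kN → shear rupture governs the shear term.
R_n = 459 + 1.0 × 450 × 400 / 1000 = 639 kN.
Design strength φR_n = 0.75 × 639 = 479 kN.

479 kN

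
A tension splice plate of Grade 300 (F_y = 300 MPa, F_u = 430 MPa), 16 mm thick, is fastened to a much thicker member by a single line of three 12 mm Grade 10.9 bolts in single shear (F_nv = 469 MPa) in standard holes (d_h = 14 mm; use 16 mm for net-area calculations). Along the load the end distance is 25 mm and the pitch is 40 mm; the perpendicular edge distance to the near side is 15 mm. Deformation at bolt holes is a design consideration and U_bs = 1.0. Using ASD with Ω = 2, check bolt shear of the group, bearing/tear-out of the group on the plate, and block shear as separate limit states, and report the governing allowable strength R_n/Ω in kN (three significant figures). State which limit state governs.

79.6 kN (bolt shear governs)

Bolt shear: A_b = π·12²/4 = 113.1 mm²; R_n = 469 × 113.1 × 3 × 1 / 1000 = 159.1 kN → 159.1 / 2 = 79.6 kN.
Bearing: edge l_c = 18, r_n = 148.6 kN; interior l_c = 26, r_n = 198.1 kN; R_n = 148.6 + 2·198.1 = 544.9 kN → 272 kN.
Block shear: A_gv = 1680, A_nv = 1040, A_nt = 112 mm²; R_n = min(0.6F_uA_nv, 0.6F_yA_gv) + U_bs·F_u·A_nt = 316.5 kN → 158 kN.
Bolt shear governs: 79.6 kN.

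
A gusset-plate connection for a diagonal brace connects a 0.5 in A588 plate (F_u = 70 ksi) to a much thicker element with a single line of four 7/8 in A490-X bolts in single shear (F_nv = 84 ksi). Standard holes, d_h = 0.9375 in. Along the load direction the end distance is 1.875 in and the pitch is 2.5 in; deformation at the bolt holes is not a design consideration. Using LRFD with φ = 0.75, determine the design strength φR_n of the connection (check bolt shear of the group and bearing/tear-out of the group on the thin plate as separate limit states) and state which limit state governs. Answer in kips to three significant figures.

Bolt shear: A_b = π·0.875²/4 = 0.6013 in²; R_n = 84 × 0.6013 × 4 × 1 = 202 kips → 0.75 × 202 = 152 kips.
Bearing (1.5 l_c t F_u ≤ 3.0 d t F_u): upper limit = 3.0·0.875·0.5·70 = 91.88 kips.
  Edge l_c = 1.875 − 0.9375/2 = 1.406 → r_n = 73.83 kips; interior l_c = 2.5 − 0.9375 = 1.562 → r_n = 82.03 kips.
  R_n,bearing = 1·73.83 + 3·82.03 = 319.9 kips → 0.75 × 319.9 = 240 kips.
Bolt shear governs: 152 kips.

152 kips (bolt shear governs)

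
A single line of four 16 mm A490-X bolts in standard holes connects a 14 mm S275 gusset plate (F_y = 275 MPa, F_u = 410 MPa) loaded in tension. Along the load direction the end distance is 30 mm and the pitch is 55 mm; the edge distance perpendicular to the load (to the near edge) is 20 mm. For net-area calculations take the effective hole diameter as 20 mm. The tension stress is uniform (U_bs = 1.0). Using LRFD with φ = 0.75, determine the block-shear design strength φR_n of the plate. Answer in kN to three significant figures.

Shear plane L_v = 30 + 3·55 = 195 mm; A_gv = 195 × 14 = 2730 mm².
A_nv = (195 − 3.5·20) × 14 = 1750 mm².
A_nt = (20 − 0.5·20) × 14 = 140 mm².
0.6 F_u A_nv = 430.5 kN; 0.6 F_y A_gv = 450.4 kN → shear rupture governs the shear term.
R_n = 430.5 + 1.0 × 410 × 140 / 1000 = 487.9 kN.
Design strength φR_n = 0.75 × 487.9 = 366 kN.

366 kN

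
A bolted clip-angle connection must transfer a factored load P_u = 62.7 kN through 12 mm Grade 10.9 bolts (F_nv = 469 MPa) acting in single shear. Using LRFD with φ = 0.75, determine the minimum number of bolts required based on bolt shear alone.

A_b = π·12²/4 = 113.1 mm².
Per-bolt design strength φR_n = 0.75 × 469 × 113.1 × 1 / 1000 = 39.78 kN.
n ≥ 62.7 / 39.78 = 1.576 → use 2 bolts.

2 bolts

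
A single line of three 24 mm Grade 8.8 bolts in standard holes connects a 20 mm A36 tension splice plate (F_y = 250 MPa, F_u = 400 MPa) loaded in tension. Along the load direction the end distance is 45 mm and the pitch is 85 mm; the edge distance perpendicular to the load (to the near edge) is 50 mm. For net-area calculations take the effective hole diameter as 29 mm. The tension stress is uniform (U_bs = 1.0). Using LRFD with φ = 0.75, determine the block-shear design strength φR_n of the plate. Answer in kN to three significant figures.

Shear plane L_v = 45 + 2·85 = 215 mm; A_gv = 215 × 20 = 4300 mm².
A_nv = (215 − 2.5·29) × 20 = 2850 mm².
A_nt = (50 − 0.5·29) × 20 = 710 mm².
0.6 F_u A_nv = 684 kN; 0.6 F_y A_gv = 645 kN → shear yielding governs the shear term.
R_n = 645 + 1.0 × 400 × 710 / 1000 = 929 kN.
Design strength φR_n = 0.75 × 929 = 697 kN.

697 kN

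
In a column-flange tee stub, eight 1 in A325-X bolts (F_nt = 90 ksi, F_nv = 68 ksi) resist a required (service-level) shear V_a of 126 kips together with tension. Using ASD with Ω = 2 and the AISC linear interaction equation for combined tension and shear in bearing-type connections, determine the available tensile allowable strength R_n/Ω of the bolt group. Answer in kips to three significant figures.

A_b = π·1²/4 = 0.7854 in²; f_rv = 126 / (8 × 0.7854) = 20.05 ksi.
F'_nt = 1.3 F_nt − (Ω F_nt / F_nv) f_rv = 1.3·90 − (2·90/68)·20.05 = 63.92 ksi, capped at F_nt → F'_nt = 63.92 ksi.
R_n = F'_nt · A_b · n = 63.92 × 0.7854 × 8 = 401.6 kips.
Allowable strength R_n/Ω = 401.6 / 2 = 201 kips.

201 kips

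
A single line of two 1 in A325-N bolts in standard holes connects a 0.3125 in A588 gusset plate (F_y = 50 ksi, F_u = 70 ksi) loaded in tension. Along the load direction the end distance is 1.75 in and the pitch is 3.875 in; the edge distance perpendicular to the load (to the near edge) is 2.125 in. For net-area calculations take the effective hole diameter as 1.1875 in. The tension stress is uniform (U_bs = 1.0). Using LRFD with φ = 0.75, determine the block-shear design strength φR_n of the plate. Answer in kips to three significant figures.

63 kips

Shear plane L_v = 1.75 + 1·3.875 = 5.625 in; A_gv = 5.625 × 0.3125 = 1.758 in².
A_nv = (5.625 − 1.5·1.1875) × 0.3125 = 1.201 in².
A_nt = (2.125 − 0.5·1.1875) × 0.3125 = 0.4785 in².
0.6 F_u A_nv = 50.45 kips; 0.6 F_y A_gv = 52.73 kips → shear rupture governs the shear term.
R_n = 50.45 + 1.0 × 70 × 0.4785 = 83.95 kips.
Design strength φR_n = 0.75 × 83.95 = 63 kips.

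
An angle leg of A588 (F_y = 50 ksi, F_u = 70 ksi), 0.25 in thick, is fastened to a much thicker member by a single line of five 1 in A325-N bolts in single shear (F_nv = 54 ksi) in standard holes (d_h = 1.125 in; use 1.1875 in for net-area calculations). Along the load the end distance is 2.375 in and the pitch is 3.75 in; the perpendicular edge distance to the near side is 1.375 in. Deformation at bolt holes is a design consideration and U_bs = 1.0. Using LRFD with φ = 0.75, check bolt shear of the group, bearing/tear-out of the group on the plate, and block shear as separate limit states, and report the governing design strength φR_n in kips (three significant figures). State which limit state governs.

Bolt shear: A_b = π·1²/4 = 0.7854 in²; R_n = 54 × 0.7854 × 5 × 1 = 212.1 kips → 0.75 × 212.1 = 159 kips.
Bearing: edge l_c = 1.812, r_n = 38.06 kips; interior l_c = 2.625, r_n = 42 kips; R_n = 38.06 + 4·42 = 206.1 kips → 155 kips.
Block shear: A_gv = 4.344, A_nv = 3.008, A_nt = 0.1953 in²; R_n = min(0.6F_uA_nv, 0.6F_yA_gv) + U_bs·F_u·A_nt = 140 kips → 105 kips.
Block shear governs: 105 kips.

105 kips (block shear governs)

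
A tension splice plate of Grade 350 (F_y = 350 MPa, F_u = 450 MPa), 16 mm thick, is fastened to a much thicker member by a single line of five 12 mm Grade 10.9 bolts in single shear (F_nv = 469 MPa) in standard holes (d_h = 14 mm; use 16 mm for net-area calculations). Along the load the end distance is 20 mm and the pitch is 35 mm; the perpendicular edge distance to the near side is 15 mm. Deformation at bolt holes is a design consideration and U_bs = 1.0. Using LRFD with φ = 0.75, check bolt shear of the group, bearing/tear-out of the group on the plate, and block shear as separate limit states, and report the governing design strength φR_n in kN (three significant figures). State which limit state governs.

199 kN (bolt shear governs)

Bolt shear: A_b = π·12²/4 = 113.1 mm²; R_n = 469 × 113.1 × 5 × 1 / 1000 = 265.2 kN → 0.75 × 265.2 = 199 kN.
Bearing: edge l_c = 13, r_n = 112.3 kN; interior l_c = 21, r_n = 181.4 kN; R_n = 112.3 + 4·181.4 = 838.1 kN → 629 kN.
Block shear: A_gv = 2560, A_nv = 1408, A_nt = 112 mm²; R_n = min(0.6F_uA_nv, 0.6F_yA_gv) + U_bs·F_u·A_nt = 430.6 kN → 323 kN.
Bolt shear governs: 199 kN.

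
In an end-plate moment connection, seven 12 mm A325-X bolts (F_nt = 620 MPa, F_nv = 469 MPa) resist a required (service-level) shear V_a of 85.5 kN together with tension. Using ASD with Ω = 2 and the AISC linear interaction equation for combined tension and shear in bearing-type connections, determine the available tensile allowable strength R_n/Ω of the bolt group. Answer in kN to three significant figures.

206 kN

A_b = π·12²/4 = 113.1 mm²; f_rv = 85.5 × 1000 / (7 × 113.1) = 108 MPa.
F'_nt = 1.3 F_nt − (Ω F_nt / F_nv) f_rv = 1.3·620 − (2·620/469)·108 = 520.5 MPa, capped at F_nt → F'_nt = 520.5 MPa.
R_n = F'_nt · A_b · n = 520.5 × 113.1 × 7 / 1000 = 412 kN.
Allowable strength R_n/Ω = 412 / 2 = 206 kN.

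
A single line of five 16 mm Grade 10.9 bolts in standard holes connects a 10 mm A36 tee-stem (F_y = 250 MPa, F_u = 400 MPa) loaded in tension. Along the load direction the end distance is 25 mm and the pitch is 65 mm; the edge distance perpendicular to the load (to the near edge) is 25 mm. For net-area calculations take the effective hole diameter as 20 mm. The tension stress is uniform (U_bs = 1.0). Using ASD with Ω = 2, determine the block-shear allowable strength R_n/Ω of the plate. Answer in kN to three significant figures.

244 kN

Shear plane L_v = 25 + 4·65 = 285 mm; A_gv = 285 × 10 = 2850 mm².
A_nv = (285 − 4.5·20) × 10 = 1950 mm².
A_nt = (25 − 0.5·20) × 10 = 150 mm².
0.6 F_u A_nv = 468 kN; 0.6 F_y A_gv = 427.5 kN → shear yielding governs the shear term.
R_n = 427.5 + 1.0 × 400 × 150 / 1000 = 487.5 kN.
Allowable strength R_n/Ω = 487.5 / 2 = 244 kN.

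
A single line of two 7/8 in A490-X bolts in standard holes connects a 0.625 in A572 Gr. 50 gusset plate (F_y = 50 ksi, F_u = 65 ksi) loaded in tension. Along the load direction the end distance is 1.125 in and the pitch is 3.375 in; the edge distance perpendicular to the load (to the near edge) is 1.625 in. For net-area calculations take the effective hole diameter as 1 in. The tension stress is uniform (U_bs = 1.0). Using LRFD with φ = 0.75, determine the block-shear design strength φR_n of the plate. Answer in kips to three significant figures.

Shear plane L_v = 1.125 + 1·3.375 = 4.5 in; A_gv = 4.5 × 0.625 = 2.812 in².
A_nv = (4.5 − 1.5·1) × 0.625 = 1.875 in².
A_nt = (1.625 − 0.5·1) × 0.625 = 0.7031 in².
0.6 F_u A_nv = 73.12 kips; 0.6 F_y A_gv = 84.38 kips → shear rupture governs the shear term.
R_n = 73.12 + 1.0 × 65 × 0.7031 = 118.8 kips.
Design strength φR_n = 0.75 × 118.8 = 89.1 kips.

89.1 kips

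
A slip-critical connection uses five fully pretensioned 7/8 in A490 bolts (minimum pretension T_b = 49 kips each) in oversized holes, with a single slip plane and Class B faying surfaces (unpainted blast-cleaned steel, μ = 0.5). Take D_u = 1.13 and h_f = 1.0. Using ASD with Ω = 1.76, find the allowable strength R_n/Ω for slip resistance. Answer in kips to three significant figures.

78.7 kips

R_n = μ · D_u · h_f · T_b · n_s · n_b = 0.5 × 1.13 × 1.0 × 49 × 1 × 5 = 138.4 kips.
Allowable strength R_n/Ω = 138.4 / 1.76 = 78.7 kips.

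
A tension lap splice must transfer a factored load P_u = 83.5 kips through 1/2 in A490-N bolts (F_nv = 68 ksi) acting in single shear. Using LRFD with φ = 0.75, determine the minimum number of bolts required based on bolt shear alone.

9 bolts

A_b = π·0.5²/4 = 0.1963 in².
Per-bolt design strength φR_n = 0.75 × 68 × 0.1963 × 1 = 10.01 kips.
n ≥ 83.5 / 10.01 = 8.338 → use 9 bolts.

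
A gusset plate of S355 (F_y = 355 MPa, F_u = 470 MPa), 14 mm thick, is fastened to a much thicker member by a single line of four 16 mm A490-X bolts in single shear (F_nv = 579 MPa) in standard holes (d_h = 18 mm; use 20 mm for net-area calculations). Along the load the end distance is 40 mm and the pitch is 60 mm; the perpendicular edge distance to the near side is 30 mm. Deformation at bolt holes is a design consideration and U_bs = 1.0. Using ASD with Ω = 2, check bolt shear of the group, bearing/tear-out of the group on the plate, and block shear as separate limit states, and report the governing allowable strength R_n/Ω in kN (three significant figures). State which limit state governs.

233 kN (bolt shear governs)

Bolt shear: A_b = π·16²/4 = 201.1 mm²; R_n = 579 × 201.1 × 4 × 1 / 1000 = 465.7 kN → 465.7 / 2 = 233 kN.
Bearing: edge l_c = 31, r_n = 244.8 kN; interior l_c = 42, r_n = 252.7 kN; R_n = 244.8 + 3·252.7 = 1003 kN → 501 kN.
Block shear: A_gv = 3080, A_nv = 2100, A_nt = 280 mm²; R_n = min(0.6F_uA_nv, 0.6F_yA_gv) + U_bs·F_u·A_nt = 723.8 kN → 362 kN.
Bolt shear governs: 233 kN.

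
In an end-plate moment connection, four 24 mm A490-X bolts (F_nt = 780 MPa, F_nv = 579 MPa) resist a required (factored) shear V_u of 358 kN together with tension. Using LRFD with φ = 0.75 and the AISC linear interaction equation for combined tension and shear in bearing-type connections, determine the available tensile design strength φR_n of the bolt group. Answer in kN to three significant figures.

A_b = π·24²/4 = 452.4 mm²; f_rv = 358 × 1000 / (4 × 452.4) = 197.8 MPa.
F'_nt = 1.3 F_nt − (F_nt / φF_nv) f_rv = 1.3·780 − (780/(0.75·579))·197.8 = 658.6 MPa, capped at F_nt → F'_nt = 658.6 MPa.
R_n = F'_nt · A_b · n = 658.6 × 452.4 × 4 / 1000 = 1192 kN.
Design strength φR_n = 0.75 × 1192 = 894 kN.

894 kN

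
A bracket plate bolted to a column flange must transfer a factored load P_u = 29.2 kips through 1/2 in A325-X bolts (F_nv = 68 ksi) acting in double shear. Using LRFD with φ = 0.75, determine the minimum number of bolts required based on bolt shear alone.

A_b = π·0.5²/4 = 0.1963 in².
Per-bolt design strength φR_n = 0.75 × 68 × 0.1963 × 2 = 20.03 kips.
n ≥ 29.2 / 20.03 = 1.458 → use 2 bolts.

2 bolts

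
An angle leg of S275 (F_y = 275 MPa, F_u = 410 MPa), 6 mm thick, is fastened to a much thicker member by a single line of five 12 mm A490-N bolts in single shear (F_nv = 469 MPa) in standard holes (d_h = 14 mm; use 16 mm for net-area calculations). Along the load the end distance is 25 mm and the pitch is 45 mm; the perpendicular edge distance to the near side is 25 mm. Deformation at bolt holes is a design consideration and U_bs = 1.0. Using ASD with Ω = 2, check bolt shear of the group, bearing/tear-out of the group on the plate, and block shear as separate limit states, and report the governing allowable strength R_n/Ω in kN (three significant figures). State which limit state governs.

Bolt shear: A_b = π·12²/4 = 113.1 mm²; R_n = 469 × 113.1 × 5 × 1 / 1000 = 265.2 kN → 265.2 / 2 = 133 kN.
Bearing: edge l_c = 18, r_n = 53.14 kN; interior l_c = 31, r_n = 70.85 kN; R_n = 53.14 + 4·70.85 = 336.5 kN → 168 kN.
Block shear: A_gv = 1230, A_nv = 798, A_nt = 102 mm²; R_n = min(0.6F_uA_nv, 0.6F_yA_gv) + U_bs·F_u·A_nt = 238.1 kN → 119 kN.
Block shear governs: 119 kN.

119 kN (block shear governs)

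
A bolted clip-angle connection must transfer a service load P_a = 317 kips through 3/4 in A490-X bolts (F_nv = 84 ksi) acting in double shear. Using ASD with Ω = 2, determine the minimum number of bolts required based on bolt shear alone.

A_b = π·0.75²/4 = 0.4418 in².
Per-bolt allowable strength R_n/Ω = 84 × 0.4418 × 2 / 2 = 37.11 kips.
n ≥ 317 / 37.11 = 8.542 → use 9 bolts.

9 bolts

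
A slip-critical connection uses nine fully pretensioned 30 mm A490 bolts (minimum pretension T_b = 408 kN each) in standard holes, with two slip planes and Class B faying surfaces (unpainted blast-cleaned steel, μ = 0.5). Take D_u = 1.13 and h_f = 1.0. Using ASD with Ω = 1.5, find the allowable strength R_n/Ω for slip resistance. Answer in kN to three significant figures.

2770 kN

R_n = μ · D_u · h_f · T_b · n_s · n_b = 0.5 × 1.13 × 1.0 × 408 × 2 × 9 = 4149 kN.
Allowable strength R_n/Ω = 4149 / 1.5 = 2770 kN.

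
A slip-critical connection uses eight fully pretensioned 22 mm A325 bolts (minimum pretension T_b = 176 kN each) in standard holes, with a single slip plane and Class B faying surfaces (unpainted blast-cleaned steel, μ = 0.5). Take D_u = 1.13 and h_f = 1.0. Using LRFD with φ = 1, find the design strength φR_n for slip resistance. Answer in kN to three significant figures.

796 kN

R_n = μ · D_u · h_f · T_b · n_s · n_b = 0.5 × 1.13 × 1.0 × 176 × 1 × 8 = 795.5 kN.
Design strength φR_n = 1 × 795.5 = 796 kN.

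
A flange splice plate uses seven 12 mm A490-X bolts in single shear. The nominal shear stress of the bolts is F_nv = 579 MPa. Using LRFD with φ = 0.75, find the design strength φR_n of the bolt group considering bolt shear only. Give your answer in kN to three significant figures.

A_b = π × 12² / 4 = 113.1 mm².
R_n = F_nv · A_b · n · n_s = 579 × 113.1 × 7 × 1 / 1000 = 458.4 kN.
Design strength φR_n = 0.75 × 458.4 = 344 kN.

344 kN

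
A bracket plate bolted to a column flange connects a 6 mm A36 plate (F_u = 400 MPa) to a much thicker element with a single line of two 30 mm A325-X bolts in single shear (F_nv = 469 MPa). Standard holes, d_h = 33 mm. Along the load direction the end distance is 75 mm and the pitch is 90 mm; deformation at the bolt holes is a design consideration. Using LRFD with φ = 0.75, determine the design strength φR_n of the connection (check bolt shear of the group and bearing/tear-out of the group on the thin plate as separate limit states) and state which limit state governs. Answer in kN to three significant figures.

Bolt shear: A_b = π·30²/4 = 706.9 mm²; R_n = 469 × 706.9 × 2 × 1 / 1000 = 663 kN → 0.75 × 663 = 497 kN.
Bearing (1.2 l_c t F_u ≤ 2.4 d t F_u): upper limit = 2.4·30·6·400 / 1000 = 172.8 kN.
  Edge l_c = 75 − 33/2 = 58.5 → r_n = 168.5 kN; interior l_c = 90 − 33 = 57 → r_n = 164.2 kN.
  R_n,bearing = 1·168.5 + 1·164.2 = 332.6 kN → 0.75 × 332.6 = 249 kN.
Bearing governs: 249 kN.

249 kN (bearing governs)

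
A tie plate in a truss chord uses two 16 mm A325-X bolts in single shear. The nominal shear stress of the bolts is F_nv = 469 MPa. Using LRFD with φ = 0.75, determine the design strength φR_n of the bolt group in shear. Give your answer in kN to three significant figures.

141 kN

A_b = π × 16² / 4 = 201.1 mm².
R_n = F_nv · A_b · n · n_s = 469 × 201.1 × 2 × 1 / 1000 = 188.6 kN.
Design strength φR_n = 0.75 × 188.6 = 141 kN.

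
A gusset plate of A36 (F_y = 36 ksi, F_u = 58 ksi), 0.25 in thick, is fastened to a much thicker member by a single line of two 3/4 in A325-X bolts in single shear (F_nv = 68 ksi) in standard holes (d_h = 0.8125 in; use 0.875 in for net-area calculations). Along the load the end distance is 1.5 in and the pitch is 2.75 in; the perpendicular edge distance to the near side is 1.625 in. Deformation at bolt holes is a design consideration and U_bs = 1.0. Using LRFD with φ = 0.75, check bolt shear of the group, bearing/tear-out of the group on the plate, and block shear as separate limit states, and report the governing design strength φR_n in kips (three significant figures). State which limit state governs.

Bolt shear: A_b = π·0.75²/4 = 0.4418 in²; R_n = 68 × 0.4418 × 2 × 1 = 60.08 kips → 0.75 × 60.08 = 45.1 kips.
Bearing: edge l_c = 1.094, r_n = 19.03 kips; interior l_c = 1.938, r_n = 26.1 kips; R_n = 19.03 + 1·26.1 = 45.13 kips → 33.8 kips.
Block shear: A_gv = 1.062, A_nv = 0.7344, A_nt = 0.2969 in²; R_n = min(0.6F_uA_nv, 0.6F_yA_gv) + U_bs·F_u·A_nt = 40.17 kips → 30.1 kips.
Block shear governs: 30.1 kips.

30.1 kips (block shear governs)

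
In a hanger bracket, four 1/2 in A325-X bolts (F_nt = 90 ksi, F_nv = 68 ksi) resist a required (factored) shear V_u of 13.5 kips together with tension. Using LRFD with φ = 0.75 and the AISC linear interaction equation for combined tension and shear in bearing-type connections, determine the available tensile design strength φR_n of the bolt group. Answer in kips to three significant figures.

51.1 kips

A_b = π·0.5²/4 = 0.1963 in²; f_rv = 13.5 / (4 × 0.1963) = 17.19 ksi.
F'_nt = 1.3 F_nt − (F_nt / φF_nv) f_rv = 1.3·90 − (90/(0.75·68))·17.19 = 86.67 ksi, capped at F_nt → F'_nt = 86.67 ksi.
R_n = F'_nt · A_b · n = 86.67 × 0.1963 × 4 = 68.07 kips.
Design strength φR_n = 0.75 × 68.07 = 51.1 kips.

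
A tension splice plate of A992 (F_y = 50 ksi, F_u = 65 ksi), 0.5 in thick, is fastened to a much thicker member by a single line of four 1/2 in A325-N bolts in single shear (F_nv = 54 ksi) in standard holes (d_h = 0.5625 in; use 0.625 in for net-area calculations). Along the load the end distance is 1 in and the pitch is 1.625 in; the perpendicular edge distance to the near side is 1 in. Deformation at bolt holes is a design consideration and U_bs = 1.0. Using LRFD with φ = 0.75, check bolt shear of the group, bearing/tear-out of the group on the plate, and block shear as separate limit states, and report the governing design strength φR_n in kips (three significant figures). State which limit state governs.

31.8 kips (bolt shear governs)

Bolt shear: A_b = π·0.5²/4 = 0.1963 in²; R_n = 54 × 0.1963 × 4 × 1 = 42.41 kips → 0.75 × 42.41 = 31.8 kips.
Bearing: edge l_c = 0.7188, r_n = 28.03 kips; interior l_c = 1.062, r_n = 39 kips; R_n = 28.03 + 3·39 = 145 kips → 109 kips.
Block shear: A_gv = 2.938, A_nv = 1.844, A_nt = 0.3438 in²; R_n = min(0.6F_uA_nv, 0.6F_yA_gv) + U_bs·F_u·A_nt = 94.25 kips → 70.7 kips.
Bolt shear governs: 31.8 kips.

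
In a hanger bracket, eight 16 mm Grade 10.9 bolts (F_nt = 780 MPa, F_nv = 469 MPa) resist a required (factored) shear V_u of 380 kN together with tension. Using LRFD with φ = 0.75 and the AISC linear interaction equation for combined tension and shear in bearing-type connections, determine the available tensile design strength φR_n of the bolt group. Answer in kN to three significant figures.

591 kN

A_b = π·16²/4 = 201.1 mm²; f_rv = 380 × 1000 / (8 × 201.1) = 236.2 MPa.
F'_nt = 1.3 F_nt − (F_nt / φF_nv) f_rv = 1.3·780 − (780/(0.75·469))·236.2 = 490.1 MPa, capped at F_nt → F'_nt = 490.1 MPa.
R_n = F'_nt · A_b · n = 490.1 × 201.1 × 8 / 1000 = 788.4 kN.
Design strength φR_n = 0.75 × 788.4 = 591 kN.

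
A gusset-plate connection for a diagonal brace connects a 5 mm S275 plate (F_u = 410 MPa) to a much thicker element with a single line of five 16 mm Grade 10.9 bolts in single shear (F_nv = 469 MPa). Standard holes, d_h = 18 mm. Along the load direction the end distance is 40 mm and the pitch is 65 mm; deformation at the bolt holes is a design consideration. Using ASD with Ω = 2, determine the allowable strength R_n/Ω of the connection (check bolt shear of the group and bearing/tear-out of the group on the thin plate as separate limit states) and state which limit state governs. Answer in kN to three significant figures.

Bolt shear: A_b = π·16²/4 = 201.1 mm²; R_n = 469 × 201.1 × 5 × 1 / 1000 = 471.5 kN → 471.5 / 2 = 236 kN.
Bearing (1.2 l_c t F_u ≤ 2.4 d t F_u): upper limit = 2.4·16·5·410 / 1000 = 78.72 kN.
  Edge l_c = 40 − 18/2 = 31 → r_n = 76.26 kN; interior l_c = 65 − 18 = 47 → r_n = 78.72 kN.
  R_n,bearing = 1·76.26 + 4·78.72 = 391.1 kN → 391.1 / 2 = 196 kN.
Bearing governs: 196 kN.

196 kN (bearing governs)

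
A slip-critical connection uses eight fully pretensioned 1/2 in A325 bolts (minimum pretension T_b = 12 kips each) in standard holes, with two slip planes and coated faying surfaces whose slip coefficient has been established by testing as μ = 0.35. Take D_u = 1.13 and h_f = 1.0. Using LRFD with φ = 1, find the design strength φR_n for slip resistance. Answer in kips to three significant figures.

R_n = μ · D_u · h_f · T_b · n_s · n_b = 0.35 × 1.13 × 1.0 × 12 × 2 × 8 = 75.94 kips.
Design strength φR_n = 1 × 75.94 = 75.9 kips.

75.9 kips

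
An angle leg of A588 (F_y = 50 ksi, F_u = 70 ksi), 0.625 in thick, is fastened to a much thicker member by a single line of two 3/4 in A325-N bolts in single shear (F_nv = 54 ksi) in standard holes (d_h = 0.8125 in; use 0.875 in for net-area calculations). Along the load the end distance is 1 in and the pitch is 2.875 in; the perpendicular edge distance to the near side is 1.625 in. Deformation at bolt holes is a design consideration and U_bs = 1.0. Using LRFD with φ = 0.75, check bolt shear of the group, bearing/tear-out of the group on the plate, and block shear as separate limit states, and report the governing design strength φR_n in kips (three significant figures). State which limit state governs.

35.8 kips (bolt shear governs)

Bolt shear: A_b = π·0.75²/4 = 0.4418 in²; R_n = 54 × 0.4418 × 2 × 1 = 47.71 kips → 0.75 × 47.71 = 35.8 kips.
Bearing: edge l_c = 0.5938, r_n = 31.17 kips; interior l_c = 2.062, r_n = 78.75 kips; R_n = 31.17 + 1·78.75 = 109.9 kips → 82.4 kips.
Block shear: A_gv = 2.422, A_nv = 1.602, A_nt = 0.7422 in²; R_n = min(0.6F_uA_nv, 0.6F_yA_gv) + U_bs·F_u·A_nt = 119.2 kips → 89.4 kips.
Bolt shear governs: 35.8 kips.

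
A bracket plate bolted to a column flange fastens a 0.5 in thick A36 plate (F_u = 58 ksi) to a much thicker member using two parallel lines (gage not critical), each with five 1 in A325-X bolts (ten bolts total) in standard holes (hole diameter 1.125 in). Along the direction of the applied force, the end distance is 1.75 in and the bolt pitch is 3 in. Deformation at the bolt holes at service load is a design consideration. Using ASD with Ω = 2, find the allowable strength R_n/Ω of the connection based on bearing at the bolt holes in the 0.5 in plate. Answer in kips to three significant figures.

Per bolt r_n = 1.2 l_c t F_u ≤ 2.4 d t F_u; upper limit = 2.4 × 1 × 0.5 × 58 = 69.6 kips.
Edge bolt: l_c = 1.75 − 1.125/2 = 1.188 in → 1.2 × 1.188 × 0.5 × 58 = 41.33 → r_n = 41.33 kips.
Interior bolts: l_c = 3 − 1.125 = 1.875 in → 1.2 × 1.875 × 0.5 × 58 = 65.25 → r_n = 65.25 kips.
R_n = 2 × 41.33 + 8 × 65.25 = 604.6 kips.
Allowable strength R_n/Ω = 604.6 / 2 = 302 kips.

302 kips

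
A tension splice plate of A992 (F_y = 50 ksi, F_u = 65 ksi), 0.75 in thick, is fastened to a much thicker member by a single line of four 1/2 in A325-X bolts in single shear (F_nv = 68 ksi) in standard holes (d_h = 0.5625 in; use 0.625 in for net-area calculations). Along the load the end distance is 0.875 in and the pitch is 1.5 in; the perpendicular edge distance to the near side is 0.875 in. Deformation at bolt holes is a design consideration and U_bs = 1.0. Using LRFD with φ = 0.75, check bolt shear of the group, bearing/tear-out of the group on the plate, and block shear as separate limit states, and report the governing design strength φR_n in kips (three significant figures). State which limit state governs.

40.1 kips (bolt shear governs)

Bolt shear: A_b = π·0.5²/4 = 0.1963 in²; R_n = 68 × 0.1963 × 4 × 1 = 53.41 kips → 0.75 × 53.41 = 40.1 kips.
Bearing: edge l_c = 0.5938, r_n = 34.73 kips; interior l_c = 0.9375, r_n = 54.84 kips; R_n = 34.73 + 3·54.84 = 199.3 kips → 149 kips.
Block shear: A_gv = 4.031, A_nv = 2.391, A_nt = 0.4219 in²; R_n = min(0.6F_uA_nv, 0.6F_yA_gv) + U_bs·F_u·A_nt = 120.7 kips → 90.5 kips.
Bolt shear governs: 40.1 kips.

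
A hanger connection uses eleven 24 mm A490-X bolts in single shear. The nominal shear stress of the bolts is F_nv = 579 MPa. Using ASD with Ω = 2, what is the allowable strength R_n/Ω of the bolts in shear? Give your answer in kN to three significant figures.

A_b = π × 24² / 4 = 452.4 mm².
R_n = F_nv · A_b · n · n_s = 579 × 452.4 × 11 × 1 / 1000 = 2881 kN.
Allowable strength R_n/Ω = 2881 / 2 = 1440 kN.

1440 kN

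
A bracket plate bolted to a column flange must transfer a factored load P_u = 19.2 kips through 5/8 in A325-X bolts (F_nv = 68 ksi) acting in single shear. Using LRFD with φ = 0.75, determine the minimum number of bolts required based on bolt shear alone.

A_b = π·0.625²/4 = 0.3068 in².
Per-bolt design strength φR_n = 0.75 × 68 × 0.3068 × 1 = 15.65 kips.
n ≥ 19.2 / 15.65 = 1.227 → use 2 bolts.

2 bolts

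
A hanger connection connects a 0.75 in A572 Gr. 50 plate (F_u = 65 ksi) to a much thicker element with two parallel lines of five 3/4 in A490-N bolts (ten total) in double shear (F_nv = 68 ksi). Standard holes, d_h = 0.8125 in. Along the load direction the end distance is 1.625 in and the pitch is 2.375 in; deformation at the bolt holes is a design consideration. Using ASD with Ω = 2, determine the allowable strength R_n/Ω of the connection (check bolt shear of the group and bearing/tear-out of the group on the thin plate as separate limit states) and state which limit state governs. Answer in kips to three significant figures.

300 kips (bolt shear governs)

Bolt shear: A_b = π·0.75²/4 = 0.4418 in²; R_n = 68 × 0.4418 × 10 × 2 = 600.8 kips → 600.8 / 2 = 300 kips.
Bearing (1.2 l_c t F_u ≤ 2.4 d t F_u): upper limit = 2.4·0.75·0.75·65 = 87.75 kips.
  Edge l_c = 1.625 − 0.8125/2 = 1.219 → r_n = 71.3 kips; interior l_c = 2.375 − 0.8125 = 1.562 → r_n = 87.75 kips.
  R_n,bearing = 2·71.3 + 8·87.75 = 844.6 kips → 844.6 / 2 = 422 kips.
Bolt shear governs: 300 kips.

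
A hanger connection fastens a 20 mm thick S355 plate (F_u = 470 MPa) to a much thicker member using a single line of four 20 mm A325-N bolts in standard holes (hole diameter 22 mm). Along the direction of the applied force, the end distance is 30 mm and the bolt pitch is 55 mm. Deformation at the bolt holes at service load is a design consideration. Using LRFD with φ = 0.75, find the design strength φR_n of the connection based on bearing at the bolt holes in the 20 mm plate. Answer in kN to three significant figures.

998 kN

Per bolt r_n = 1.2 l_c t F_u ≤ 2.4 d t F_u; upper limit = 2.4 × 20 × 20 × 470 / 1000 = 451.2 kN.
Edge bolt: l_c = 30 − 22/2 = 19 mm → 1.2 × 19 × 20 × 470 / 1000 = 214.3 → r_n = 214.3 kN.
Interior bolts: l_c = 55 − 22 = 33 mm → 1.2 × 33 × 20 × 470 / 1000 = 372.2 → r_n = 372.2 kN.
R_n = 1 × 214.3 + 3 × 372.2 = 1331 kN.
Design strength φR_n = 0.75 × 1331 = 998 kN.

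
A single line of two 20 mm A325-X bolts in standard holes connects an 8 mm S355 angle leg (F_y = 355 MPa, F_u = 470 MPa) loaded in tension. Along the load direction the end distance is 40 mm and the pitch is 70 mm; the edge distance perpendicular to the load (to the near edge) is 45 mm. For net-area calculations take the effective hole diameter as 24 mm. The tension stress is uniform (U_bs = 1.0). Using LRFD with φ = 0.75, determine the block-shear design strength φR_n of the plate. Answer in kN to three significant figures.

218 kN

Shear plane L_v = 40 + 1·70 = 110 mm; A_gv = 110 × 8 = 880 mm².
A_nv = (110 − 1.5·24) × 8 = 592 mm².
A_nt = (45 − 0.5·24) × 8 = 264 mm².
0.6 F_u A_nv = 166.9 kN; 0.6 F_y A_gv = 187.4 kN → shear rupture governs the shear term.
R_n = 166.9 + 1.0 × 470 × 264 / 1000 = 291 kN.
Design strength φR_n = 0.75 × 291 = 218 kN.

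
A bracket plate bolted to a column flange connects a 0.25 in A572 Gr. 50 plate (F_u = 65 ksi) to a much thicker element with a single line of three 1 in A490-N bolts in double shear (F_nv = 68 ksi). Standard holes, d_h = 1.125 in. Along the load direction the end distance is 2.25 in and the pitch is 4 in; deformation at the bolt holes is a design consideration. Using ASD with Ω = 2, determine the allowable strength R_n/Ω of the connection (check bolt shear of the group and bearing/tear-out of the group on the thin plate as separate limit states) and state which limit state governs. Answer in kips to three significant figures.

55.5 kips (bearing governs)

Bolt shear: A_b = π·1²/4 = 0.7854 in²; R_n = 68 × 0.7854 × 3 × 2 = 320.4 kips → 320.4 / 2 = 160 kips.
Bearing (1.2 l_c t F_u ≤ 2.4 d t F_u): upper limit = 2.4·1·0.25·65 = 39 kips.
  Edge l_c = 2.25 − 1.125/2 = 1.688 → r_n = 32.91 kips; interior l_c = 4 − 1.125 = 2.875 → r_n = 39 kips.
  R_n,bearing = 1·32.91 + 2·39 = 110.9 kips → 110.9 / 2 = 55.5 kips.
Bearing governs: 55.5 kips.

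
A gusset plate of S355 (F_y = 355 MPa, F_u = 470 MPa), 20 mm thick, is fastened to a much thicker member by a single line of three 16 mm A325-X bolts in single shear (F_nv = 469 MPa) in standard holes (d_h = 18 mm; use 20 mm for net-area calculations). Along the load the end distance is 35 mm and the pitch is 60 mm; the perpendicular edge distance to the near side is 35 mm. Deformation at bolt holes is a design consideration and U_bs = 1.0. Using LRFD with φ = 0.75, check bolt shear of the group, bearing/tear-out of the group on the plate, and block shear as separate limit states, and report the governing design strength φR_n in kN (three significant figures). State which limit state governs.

Bolt shear: A_b = π·16²/4 = 201.1 mm²; R_n = 469 × 201.1 × 3 × 1 / 1000 = 282.9 kN → 0.75 × 282.9 = 212 kN.
Bearing: edge l_c = 26, r_n = 293.3 kN; interior l_c = 42, r_n = 361 kN; R_n = 293.3 + 2·361 = 1015 kN → 761 kN.
Block shear: A_gv = 3100, A_nv = 2100, A_nt = 500 mm²; R_n = min(0.6F_uA_nv, 0.6F_yA_gv) + U_bs·F_u·A_nt = 827.2 kN → 620 kN.
Bolt shear governs: 212 kN.

212 kN (bolt shear governs)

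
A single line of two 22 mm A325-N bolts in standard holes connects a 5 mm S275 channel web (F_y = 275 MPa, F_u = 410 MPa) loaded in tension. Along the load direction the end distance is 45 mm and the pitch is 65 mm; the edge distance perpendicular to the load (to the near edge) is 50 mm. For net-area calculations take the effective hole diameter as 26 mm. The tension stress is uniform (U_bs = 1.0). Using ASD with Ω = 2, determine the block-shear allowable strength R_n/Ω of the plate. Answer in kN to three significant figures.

81.6 kN

Shear plane L_v = 45 + 1·65 = 110 mm; A_gv = 110 × 5 = 550 mm².
A_nv = (110 − 1.5·26) × 5 = 355 mm².
A_nt = (50 − 0.5·26) × 5 = 185 mm².
0.6 F_u A_nv = 87.33 kN; 0.6 F_y A_gv = 90.75 kN → shear rupture governs the shear term.
R_n = 87.33 + 1.0 × 410 × 185 / 1000 = 163.2 kN.
Allowable strength R_n/Ω = 163.2 / 2 = 81.6 kN.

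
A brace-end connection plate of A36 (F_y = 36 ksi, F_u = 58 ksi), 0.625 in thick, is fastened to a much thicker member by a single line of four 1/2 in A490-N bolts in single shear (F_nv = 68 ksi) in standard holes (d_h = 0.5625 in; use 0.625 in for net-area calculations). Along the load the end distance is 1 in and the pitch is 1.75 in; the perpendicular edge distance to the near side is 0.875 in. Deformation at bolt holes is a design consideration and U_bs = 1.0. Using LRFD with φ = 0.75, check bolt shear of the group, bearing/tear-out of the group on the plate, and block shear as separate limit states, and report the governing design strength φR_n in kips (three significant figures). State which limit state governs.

Bolt shear: A_b = π·0.5²/4 = 0.1963 in²; R_n = 68 × 0.1963 × 4 × 1 = 53.41 kips → 0.75 × 53.41 = 40.1 kips.
Bearing: edge l_c = 0.7188, r_n = 31.27 kips; interior l_c = 1.188, r_n = 43.5 kips; R_n = 31.27 + 3·43.5 = 161.8 kips → 121 kips.
Block shear: A_gv = 3.906, A_nv = 2.539, A_nt = 0.3516 in²; R_n = min(0.6F_uA_nv, 0.6F_yA_gv) + U_bs·F_u·A_nt = 104.8 kips → 78.6 kips.
Bolt shear governs: 40.1 kips.

40.1 kips (bolt shear governs)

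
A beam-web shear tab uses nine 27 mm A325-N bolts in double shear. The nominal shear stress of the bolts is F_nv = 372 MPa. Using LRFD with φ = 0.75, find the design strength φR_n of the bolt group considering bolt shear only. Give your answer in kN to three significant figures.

A_b = π × 27² / 4 = 572.6 mm².
R_n = F_nv · A_b · n · n_s = 372 × 572.6 × 9 × 2 / 1000 = 3834 kN.
Design strength φR_n = 0.75 × 3834 = 2880 kN.

2880 kN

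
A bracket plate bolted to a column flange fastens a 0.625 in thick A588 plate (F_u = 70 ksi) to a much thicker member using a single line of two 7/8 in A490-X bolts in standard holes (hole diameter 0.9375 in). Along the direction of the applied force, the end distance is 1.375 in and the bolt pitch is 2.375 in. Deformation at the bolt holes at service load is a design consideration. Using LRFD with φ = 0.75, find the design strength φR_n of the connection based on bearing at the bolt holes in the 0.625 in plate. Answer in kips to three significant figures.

Per bolt r_n = 1.2 l_c t F_u ≤ 2.4 d t F_u; upper limit = 2.4 × 0.875 × 0.625 × 70 = 91.88 kips.
Edge bolt: l_c = 1.375 − 0.9375/2 = 0.9062 in → 1.2 × 0.9062 × 0.625 × 70 = 47.58 → r_n = 47.58 kips.
Interior bolts: l_c = 2.375 − 0.9375 = 1.438 in → 1.2 × 1.438 × 0.625 × 70 = 75.47 → r_n = 75.47 kips.
R_n = 1 × 47.58 + 1 × 75.47 = 123 kips.
Design strength φR_n = 0.75 × 123 = 92.3 kips.

92.3 kips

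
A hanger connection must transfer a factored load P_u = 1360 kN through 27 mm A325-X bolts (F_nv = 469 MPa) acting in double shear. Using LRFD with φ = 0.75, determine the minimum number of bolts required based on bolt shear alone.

4 bolts

A_b = π·27²/4 = 572.6 mm².
Per-bolt design strength φR_n = 0.75 × 469 × 572.6 × 2 / 1000 = 402.8 kN.
n ≥ 1360 / 402.8 = 3.376 → use 4 bolts.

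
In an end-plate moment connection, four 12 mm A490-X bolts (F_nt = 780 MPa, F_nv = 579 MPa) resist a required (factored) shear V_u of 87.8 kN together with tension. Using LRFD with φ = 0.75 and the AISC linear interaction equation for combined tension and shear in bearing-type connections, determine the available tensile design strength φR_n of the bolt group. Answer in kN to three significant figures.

A_b = π·12²/4 = 113.1 mm²; f_rv = 87.8 × 1000 / (4 × 113.1) = 194.1 MPa.
F'_nt = 1.3 F_nt − (F_nt / φF_nv) f_rv = 1.3·780 − (780/(0.75·579))·194.1 = 665.4 MPa, capped at F_nt → F'_nt = 665.4 MPa.
R_n = F'_nt · A_b · n = 665.4 × 113.1 × 4 / 1000 = 301 kN.
Design strength φR_n = 0.75 × 301 = 226 kN.

226 kN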